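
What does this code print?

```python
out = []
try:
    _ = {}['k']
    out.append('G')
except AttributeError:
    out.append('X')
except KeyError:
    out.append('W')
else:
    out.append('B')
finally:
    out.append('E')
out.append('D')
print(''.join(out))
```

Execution trace: 'W' (except KeyError) → 'E' (finally) → 'D' (after the try/except). Output: WED

Answer: WED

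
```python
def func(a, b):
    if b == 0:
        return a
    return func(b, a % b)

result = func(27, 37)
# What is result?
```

func(27, 37) -> func(37, 27) -> func(27, 10) -> func(10, 7) -> func(7, 3) -> func(3, 1) -> func(1, 0) -> 1

Answer: 1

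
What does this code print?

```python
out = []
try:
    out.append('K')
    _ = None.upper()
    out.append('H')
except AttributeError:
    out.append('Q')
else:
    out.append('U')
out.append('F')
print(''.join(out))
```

Execution trace: 'K' (try body) → 'Q' (except AttributeError) → 'F' (after the try/except). Output: KQF

Answer: KQF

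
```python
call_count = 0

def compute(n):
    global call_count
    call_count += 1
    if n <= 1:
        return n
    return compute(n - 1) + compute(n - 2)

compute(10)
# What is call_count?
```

Calls(n) = 1 + Calls(n-1) + Calls(n-2); Calls(0)=Calls(1)=1. For n=10 this gives 177.

Answer: 177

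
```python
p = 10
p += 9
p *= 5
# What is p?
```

Trace:
`p = 10` → p = 10
`p += 9` → p = 19
`p *= 5` → p = 95
So p = 95

Answer: 95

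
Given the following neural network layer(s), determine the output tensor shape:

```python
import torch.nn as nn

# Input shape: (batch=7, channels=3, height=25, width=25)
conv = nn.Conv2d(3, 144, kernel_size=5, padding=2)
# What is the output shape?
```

Input: (7, 3, 25, 25) -> Output: (7, 144, 25, 25)

Answer: (7, 144, 25, 25)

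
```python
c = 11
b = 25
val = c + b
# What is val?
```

Trace:
`c = 11` → c = 11
`b = 25` → b = 25
`val = c + b` → val = 36
So val = 36

Answer: 36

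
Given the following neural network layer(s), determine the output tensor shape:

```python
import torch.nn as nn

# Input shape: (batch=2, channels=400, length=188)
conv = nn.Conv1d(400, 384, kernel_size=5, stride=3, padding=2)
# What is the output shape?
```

Input: (2, 400, 188) -> Output: (2, 384, 63)

Answer: (2, 384, 63)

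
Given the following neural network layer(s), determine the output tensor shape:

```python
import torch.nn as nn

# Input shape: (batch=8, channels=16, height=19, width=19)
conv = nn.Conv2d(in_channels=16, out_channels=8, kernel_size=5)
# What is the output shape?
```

Input: (8, 16, 19, 19) -> Output: (8, 8, 15, 15)

Answer: (8, 8, 15, 15)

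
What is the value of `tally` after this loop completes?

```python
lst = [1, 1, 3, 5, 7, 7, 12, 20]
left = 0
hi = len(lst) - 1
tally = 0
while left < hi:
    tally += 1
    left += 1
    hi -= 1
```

Iterations until pointers meet (list length 8)
`tally` takes the values: 0 → 1 → 2 → 3 → 4

Answer: 4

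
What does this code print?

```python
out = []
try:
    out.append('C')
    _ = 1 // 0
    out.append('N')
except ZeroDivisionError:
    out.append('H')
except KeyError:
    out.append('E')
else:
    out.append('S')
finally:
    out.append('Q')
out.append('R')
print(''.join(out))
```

Execution trace: 'C' (try body) → 'H' (except ZeroDivisionError) → 'Q' (finally) → 'R' (after the try/except). Output: CHQR

Answer: CHQR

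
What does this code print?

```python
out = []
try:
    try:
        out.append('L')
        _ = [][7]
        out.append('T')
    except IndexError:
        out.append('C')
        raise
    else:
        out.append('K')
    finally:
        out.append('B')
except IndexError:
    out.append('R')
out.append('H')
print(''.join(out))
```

Execution trace: 'L' (inner try body) → 'C' (inner except IndexError) → 'B' (inner finally) → 'R' (outer except IndexError) → 'H' (after the try/except). Output: LCBRH

Answer: LCBRH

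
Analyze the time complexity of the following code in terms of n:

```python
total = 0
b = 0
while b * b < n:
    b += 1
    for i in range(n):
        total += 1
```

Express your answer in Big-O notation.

Each loop level contributes: √n × n. Multiplying the contributions gives O(n√n).

Answer: O(n√n)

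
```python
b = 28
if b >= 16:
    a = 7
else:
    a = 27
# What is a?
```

Trace:
`b = 28` → b = 28
`if b >= 16: ...` → b >= 16 is True → a = 7
So a = 7

Answer: 7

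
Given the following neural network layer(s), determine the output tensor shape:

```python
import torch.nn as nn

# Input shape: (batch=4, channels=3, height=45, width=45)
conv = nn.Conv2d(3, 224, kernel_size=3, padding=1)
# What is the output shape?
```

Input: (4, 3, 45, 45) -> Output: (4, 224, 45, 45)

Answer: (4, 224, 45, 45)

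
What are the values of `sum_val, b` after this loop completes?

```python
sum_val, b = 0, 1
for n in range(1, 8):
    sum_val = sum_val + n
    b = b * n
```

Sum and factorial of 1 to 7
`sum_val, b` takes the values: (0, 1) → (1, 1) → (3, 1) → (3, 2) → (6, 2) → (6, 6) → (10, 6) → (10, 24) → (15, 24) → (15, 120) → (21, 120) → (21, 720) → (28, 720) → (28, 5040)

Answer: 28, 5040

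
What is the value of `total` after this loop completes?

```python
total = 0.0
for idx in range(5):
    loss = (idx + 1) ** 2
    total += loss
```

Sum of squared losses 1² + 2² + ... + 5²
`total` takes the values: 0.0 → 1.0 → 5.0 → 14.0 → 30.0 → 55.0

Answer: 55.0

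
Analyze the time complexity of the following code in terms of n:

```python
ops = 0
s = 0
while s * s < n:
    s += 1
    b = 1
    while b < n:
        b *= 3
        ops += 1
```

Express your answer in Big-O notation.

Each loop level contributes: √n × log n. Multiplying the contributions gives O(√n log n).

Answer: O(√n log n)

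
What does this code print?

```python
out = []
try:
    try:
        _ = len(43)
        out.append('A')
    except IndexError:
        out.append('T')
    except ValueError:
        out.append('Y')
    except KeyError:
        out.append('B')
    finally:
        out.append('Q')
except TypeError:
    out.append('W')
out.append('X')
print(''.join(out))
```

Execution trace: 'Q' (inner finally) → 'W' (outer except TypeError) → 'X' (after the try/except). Output: QWX

Answer: QWX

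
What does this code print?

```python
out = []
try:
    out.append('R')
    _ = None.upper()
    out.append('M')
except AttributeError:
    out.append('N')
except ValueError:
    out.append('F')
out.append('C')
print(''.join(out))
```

Execution trace: 'R' (try body) → 'N' (except AttributeError) → 'C' (after the try/except). Output: RNC

Answer: RNC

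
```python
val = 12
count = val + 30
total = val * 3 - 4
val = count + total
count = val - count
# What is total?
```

Trace:
`val = 12` → val = 12
`count = val + 30` → count = 42
`total = val * 3 - 4` → total = 32
`val = count + total` → val = 74
`count = val - count` → count = 32
So total = 32

Answer: 32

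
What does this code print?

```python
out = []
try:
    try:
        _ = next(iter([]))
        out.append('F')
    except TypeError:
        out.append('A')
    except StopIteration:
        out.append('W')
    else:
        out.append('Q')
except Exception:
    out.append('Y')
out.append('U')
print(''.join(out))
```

Execution trace: 'W' (inner except StopIteration) → 'U' (after the try/except). Output: WU

Answer: WU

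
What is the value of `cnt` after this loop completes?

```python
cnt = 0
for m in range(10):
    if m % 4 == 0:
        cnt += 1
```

Count numbers divisible by 4 in range(10)
`cnt` takes the values: 0 → 1 → 2 → 3

Answer: 3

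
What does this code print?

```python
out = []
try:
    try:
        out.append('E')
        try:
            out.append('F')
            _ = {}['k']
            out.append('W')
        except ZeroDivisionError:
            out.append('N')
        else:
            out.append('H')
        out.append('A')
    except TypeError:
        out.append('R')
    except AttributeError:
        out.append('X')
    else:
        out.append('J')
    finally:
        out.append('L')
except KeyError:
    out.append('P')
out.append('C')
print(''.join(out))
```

Execution trace: 'E' (try body) → 'F' (inner try body) → 'L' (finally) → 'P' (outer except KeyError) → 'C' (after the try/except). Output: EFLPC

Answer: EFLPC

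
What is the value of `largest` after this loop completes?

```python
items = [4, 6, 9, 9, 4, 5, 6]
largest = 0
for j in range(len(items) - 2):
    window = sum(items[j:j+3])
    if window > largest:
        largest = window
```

Max sum of 3-element window in [4, 6, 9, 9, 4, 5, 6]
`largest` takes the values: 0 → 19 → 24

Answer: 24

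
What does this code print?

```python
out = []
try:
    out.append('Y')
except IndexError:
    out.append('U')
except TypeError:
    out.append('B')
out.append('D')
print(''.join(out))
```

Execution trace: 'Y' (try body, no exception) → 'D' (after the try/except). Output: YD

Answer: YD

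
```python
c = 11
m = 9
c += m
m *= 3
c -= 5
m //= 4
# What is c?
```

Trace:
`c = 11` → c = 11
`m = 9` → m = 9
`c += m` → c = 20
`m *= 3` → m = 27
`c -= 5` → c = 15
`m //= 4` → m = 6
So c = 15

Answer: 15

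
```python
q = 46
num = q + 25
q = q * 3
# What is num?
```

Trace:
`q = 46` → q = 46
`num = q + 25` → num = 71
`q = q * 3` → q = 138
So num = 71

Answer: 71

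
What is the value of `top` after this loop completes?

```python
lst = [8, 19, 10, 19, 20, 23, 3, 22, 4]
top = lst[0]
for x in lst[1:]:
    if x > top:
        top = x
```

Maximum of [8, 19, 10, 19, 20, 23, 3, 22, 4]
`top` takes the values: 8 → 19 → 20 → 23

Answer: 23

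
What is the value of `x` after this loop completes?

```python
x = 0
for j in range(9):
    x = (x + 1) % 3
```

Increment mod 3, 9 times = 0
`x` takes the values: 0 → 1 → 2 → 0 → 1 → 2 → 0 → 1 → 2 → 0

Answer: 0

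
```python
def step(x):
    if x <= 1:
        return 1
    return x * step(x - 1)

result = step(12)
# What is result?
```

step(12) = 12 * 11 * 10 * 9 * 8 * 7 * 6 * 5 * 4 * 3 * 2 * 1 = 479001600

Answer: 479001600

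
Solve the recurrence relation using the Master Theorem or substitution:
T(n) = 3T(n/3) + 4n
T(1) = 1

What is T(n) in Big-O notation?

By Master Theorem: a=3, b=3, f(n)=4n. Since log_3(3) = 1 and f(n) = Θ(n^1), Case 2 applies. T(n) = O(n log n).

Answer: O(n log n)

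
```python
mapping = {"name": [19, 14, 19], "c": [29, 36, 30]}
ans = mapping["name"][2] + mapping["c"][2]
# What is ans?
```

Trace:
`mapping = {"name": [19, 14, 19], "c": [29, 36, 30]}` → mapping = {'name': [19, 14, 19], 'c': [29, 36, 30]}
`ans = mapping["name"][2] + mapping["c"][2]` → ans = 49
So ans = 49

Answer: 49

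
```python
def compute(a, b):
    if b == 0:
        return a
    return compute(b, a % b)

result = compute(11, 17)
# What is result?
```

compute(11, 17) -> compute(17, 11) -> compute(11, 6) -> compute(6, 5) -> compute(5, 1) -> compute(1, 0) -> 1

Answer: 1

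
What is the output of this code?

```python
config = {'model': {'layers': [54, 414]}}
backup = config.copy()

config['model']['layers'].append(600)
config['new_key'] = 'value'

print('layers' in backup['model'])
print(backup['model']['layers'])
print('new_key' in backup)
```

Key concept: shallow copy gotcha with nested dict.
Step by step:
`config = {'model': {'layers': [54, 414]}}` → config = {'model': {'layers': [54, 414]}}
`backup = config.copy()` → backup = {'model': {'layers': [54, 414]}}
`config['model']['layers'].append(600)` → config = {'model': {'layers': [54, 414, 600]}}; backup = {'model': {'layers': [54, 414, 600]}}
`config['new_key'] = 'value'` → config = {'model': {'layers': [54, 414, 600]}, 'new_key': 'value'}
`print('layers' in backup['model'])` → prints True
`print(backup['model']['layers'])` → prints [54, 414, 600]
`print('new_key' in backup)` → prints False

Answer:
True
[54, 414, 600]
False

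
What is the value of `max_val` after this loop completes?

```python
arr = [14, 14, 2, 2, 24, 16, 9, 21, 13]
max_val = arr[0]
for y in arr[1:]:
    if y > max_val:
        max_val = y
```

Maximum of [14, 14, 2, 2, 24, 16, 9, 21, 13]
`max_val` takes the values: 14 → 24

Answer: 24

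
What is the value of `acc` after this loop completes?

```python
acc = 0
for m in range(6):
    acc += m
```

Sum of 0 to 5 = 15
`acc` takes the values: 0 → 1 → 3 → 6 → 10 → 15

Answer: 15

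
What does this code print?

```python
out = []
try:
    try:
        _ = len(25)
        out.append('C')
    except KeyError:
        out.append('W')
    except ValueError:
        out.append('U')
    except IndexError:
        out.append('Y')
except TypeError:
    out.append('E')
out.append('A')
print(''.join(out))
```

Execution trace: 'E' (outer except TypeError) → 'A' (after the try/except). Output: EA

Answer: EA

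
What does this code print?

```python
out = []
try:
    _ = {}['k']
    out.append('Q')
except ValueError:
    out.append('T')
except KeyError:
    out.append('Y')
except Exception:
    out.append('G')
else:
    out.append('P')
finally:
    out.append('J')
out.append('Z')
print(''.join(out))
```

Execution trace: 'Y' (except KeyError) → 'J' (finally) → 'Z' (after the try/except). Output: YJZ

Answer: YJZ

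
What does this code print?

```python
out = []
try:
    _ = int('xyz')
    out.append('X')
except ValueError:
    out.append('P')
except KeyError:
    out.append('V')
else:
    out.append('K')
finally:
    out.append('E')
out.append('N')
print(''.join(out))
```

Execution trace: 'P' (except ValueError) → 'E' (finally) → 'N' (after the try/except). Output: PEN

Answer: PEN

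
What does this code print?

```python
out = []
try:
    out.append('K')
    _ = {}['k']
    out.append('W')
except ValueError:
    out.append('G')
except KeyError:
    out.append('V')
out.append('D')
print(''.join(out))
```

Execution trace: 'K' (try body) → 'V' (except KeyError) → 'D' (after the try/except). Output: KVD

Answer: KVD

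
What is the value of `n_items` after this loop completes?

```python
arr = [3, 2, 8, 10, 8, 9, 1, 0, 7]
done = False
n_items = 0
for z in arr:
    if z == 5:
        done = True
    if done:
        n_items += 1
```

Count elements after first 5 in [3, 2, 8, 10, 8, 9, 1, 0, 7]
`n_items` takes the values: 0

Answer: 0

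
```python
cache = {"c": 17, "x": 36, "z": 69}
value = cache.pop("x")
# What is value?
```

Trace:
`cache = {"c": 17, "x": 36, "z": 69}` → cache = {'c': 17, 'x': 36, 'z': 69}
`value = cache.pop("x")` → cache = {'c': 17, 'z': 69}; value = 36
So value = 36

Answer: 36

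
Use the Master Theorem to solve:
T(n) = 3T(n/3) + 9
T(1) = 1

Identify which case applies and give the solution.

a=3, b=3, f(n)=9. log_3(3) = 1. Since c=0 < 1, Case 1 applies: T(n) = Θ(n^log_b(a)) = O(n).

Answer: O(n) - Case 1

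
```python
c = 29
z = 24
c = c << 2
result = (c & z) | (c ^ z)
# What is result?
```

Trace:
`c = 29` → c = 29
`z = 24` → z = 24
`c = c << 2` → c = 116
`result = (c & z) | (c ^ z)` → result = 124
So result = 124

Answer: 124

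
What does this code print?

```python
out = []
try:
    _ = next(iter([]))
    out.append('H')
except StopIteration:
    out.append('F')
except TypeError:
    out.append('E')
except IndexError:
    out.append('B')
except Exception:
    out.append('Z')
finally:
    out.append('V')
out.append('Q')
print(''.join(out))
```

Execution trace: 'F' (except StopIteration) → 'V' (finally) → 'Q' (after the try/except). Output: FVQ

Answer: FVQ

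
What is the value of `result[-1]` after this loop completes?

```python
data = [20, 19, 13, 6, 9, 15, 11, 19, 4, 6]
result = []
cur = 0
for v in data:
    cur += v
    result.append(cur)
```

Cumulative sum ends at 122
`result` takes the values: [] → [20] → [20, 39] → [20, 39, 52] → [20, 39, 52, 58] → [20, 39, 52, 58, 67] → [20, 39, 52, 58, 67, 82] → [20, 39, 52, 58, 67, 82, 93] → [20, 39, 52, 58, 67, 82, 93, 112] → [20, 39, 52, 58, 67, 82, 93, 112, 116] → [20, 39, 52, 58, 67, 82, 93, 112, 116, 122]
So `result[-1]` = 122

Answer: 122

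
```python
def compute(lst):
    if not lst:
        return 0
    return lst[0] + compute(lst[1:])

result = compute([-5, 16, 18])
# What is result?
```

(-5) + 16 + 18 + 0 = 29

Answer: 29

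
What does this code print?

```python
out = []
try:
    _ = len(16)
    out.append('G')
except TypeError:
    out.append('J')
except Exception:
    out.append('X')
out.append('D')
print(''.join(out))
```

Execution trace: 'J' (except TypeError) → 'D' (after the try/except). Output: JD

Answer: JD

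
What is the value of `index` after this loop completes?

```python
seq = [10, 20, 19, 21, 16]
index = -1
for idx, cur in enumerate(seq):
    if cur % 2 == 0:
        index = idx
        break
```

First even number index in [10, 20, 19, 21, 16]
`index` takes the values: -1 → 0

Answer: 0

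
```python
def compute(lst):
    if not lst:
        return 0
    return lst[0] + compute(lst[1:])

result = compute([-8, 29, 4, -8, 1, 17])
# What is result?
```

(-8) + 29 + 4 + (-8) + 1 + 17 + 0 = 35

Answer: 35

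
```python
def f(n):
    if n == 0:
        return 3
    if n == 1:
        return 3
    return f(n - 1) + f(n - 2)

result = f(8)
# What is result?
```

Build up from base cases: f(0)=3, f(1)=3, f(2)=6, f(3)=9, f(4)=15, f(5)=24, f(6)=39, ..., f(8)=102

Answer: 102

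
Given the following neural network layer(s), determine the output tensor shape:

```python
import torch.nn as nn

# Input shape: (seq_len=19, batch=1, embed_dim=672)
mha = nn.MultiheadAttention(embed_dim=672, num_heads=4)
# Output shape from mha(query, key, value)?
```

Input: (19, 1, 672) -> Output: (19, 1, 672)

Answer: (19, 1, 672)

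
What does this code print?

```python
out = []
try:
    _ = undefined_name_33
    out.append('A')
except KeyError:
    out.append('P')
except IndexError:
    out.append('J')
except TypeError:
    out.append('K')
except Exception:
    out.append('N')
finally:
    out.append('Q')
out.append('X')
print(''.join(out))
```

Execution trace: 'N' (except Exception) → 'Q' (finally) → 'X' (after the try/except). Output: NQX

Answer: NQX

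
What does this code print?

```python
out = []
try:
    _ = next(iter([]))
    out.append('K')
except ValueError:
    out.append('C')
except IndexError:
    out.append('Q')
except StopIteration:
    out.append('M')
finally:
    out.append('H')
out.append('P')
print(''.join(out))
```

Execution trace: 'M' (except StopIteration) → 'H' (finally) → 'P' (after the try/except). Output: MHP

Answer: MHP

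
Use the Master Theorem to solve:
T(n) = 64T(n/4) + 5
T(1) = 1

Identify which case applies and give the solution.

a=64, b=4, f(n)=5. log_4(64) = 3. Since c=0 < 3, Case 1 applies: T(n) = Θ(n^log_b(a)) = O(n^3).

Answer: O(n^3) - Case 1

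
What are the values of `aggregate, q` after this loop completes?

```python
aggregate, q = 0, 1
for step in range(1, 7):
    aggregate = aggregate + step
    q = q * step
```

Sum and factorial of 1 to 6
`aggregate, q` takes the values: (0, 1) → (1, 1) → (3, 1) → (3, 2) → (6, 2) → (6, 6) → (10, 6) → (10, 24) → (15, 24) → (15, 120) → (21, 120) → (21, 720)

Answer: 21, 720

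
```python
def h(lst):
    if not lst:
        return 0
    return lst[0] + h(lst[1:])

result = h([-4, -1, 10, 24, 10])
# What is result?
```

(-4) + (-1) + 10 + 24 + 10 + 0 = 39

Answer: 39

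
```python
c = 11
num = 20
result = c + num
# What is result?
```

Trace:
`c = 11` → c = 11
`num = 20` → num = 20
`result = c + num` → result = 31
So result = 31

Answer: 31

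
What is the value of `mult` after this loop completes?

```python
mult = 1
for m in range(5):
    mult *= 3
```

3^5 = 243
`mult` takes the values: 1 → 3 → 9 → 27 → 81 → 243

Answer: 243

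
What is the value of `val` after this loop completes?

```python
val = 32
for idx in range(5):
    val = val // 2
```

Halve 5 times: 32 // 2^5 = 1
`val` takes the values: 32 → 16 → 8 → 4 → 2 → 1

Answer: 1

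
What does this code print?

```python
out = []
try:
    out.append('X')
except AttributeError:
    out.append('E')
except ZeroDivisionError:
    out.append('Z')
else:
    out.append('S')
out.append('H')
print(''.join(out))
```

Execution trace: 'X' (try body, no exception) → 'S' (else) → 'H' (after the try/except). Output: XSH

Answer: XSH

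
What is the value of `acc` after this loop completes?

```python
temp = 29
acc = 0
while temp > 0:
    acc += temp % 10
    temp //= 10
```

Sum digits of 29
`acc` takes the values: 0 → 9 → 11

Answer: 11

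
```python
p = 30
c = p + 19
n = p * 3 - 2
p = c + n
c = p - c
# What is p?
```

Trace:
`p = 30` → p = 30
`c = p + 19` → c = 49
`n = p * 3 - 2` → n = 88
`p = c + n` → p = 137
`c = p - c` → c = 88
So p = 137

Answer: 137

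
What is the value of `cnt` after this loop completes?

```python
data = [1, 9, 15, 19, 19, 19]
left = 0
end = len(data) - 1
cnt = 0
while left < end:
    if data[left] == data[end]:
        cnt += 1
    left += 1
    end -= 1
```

Count matching pairs from ends
`cnt` takes the values: 0

Answer: 0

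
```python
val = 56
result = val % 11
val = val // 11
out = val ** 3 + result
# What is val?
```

Trace:
`val = 56` → val = 56
`result = val % 11` → result = 1
`val = val // 11` → val = 5
`out = val ** 3 + result` → out = 126
So val = 5

Answer: 5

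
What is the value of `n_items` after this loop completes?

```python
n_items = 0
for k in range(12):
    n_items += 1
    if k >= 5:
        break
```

Loop breaks when k reaches 5, n_items is 6
`n_items` takes the values: 0 → 1 → 2 → 3 → 4 → 5 → 6

Answer: 6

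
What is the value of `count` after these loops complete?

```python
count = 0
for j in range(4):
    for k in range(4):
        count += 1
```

4 * 4 = 16
`count` takes the values: 0 → 1 → 2 → 3 → 4 → 5 → 6 → 7 → 8 → 9 → 10 → 11 → 12 → 13 → 14 → 15 → 16

Answer: 16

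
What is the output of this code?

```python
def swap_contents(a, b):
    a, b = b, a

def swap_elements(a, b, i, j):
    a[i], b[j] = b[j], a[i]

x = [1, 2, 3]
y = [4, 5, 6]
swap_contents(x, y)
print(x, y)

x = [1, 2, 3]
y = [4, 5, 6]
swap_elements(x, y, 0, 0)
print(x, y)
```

Key concept: parameter rebinding vs mutation.
Step by step:
`x = [1, 2, 3]` → x = [1, 2, 3]
`y = [4, 5, 6]` → y = [4, 5, 6]
`swap_contents(x, y)` → no visible change to tracked variables
`print(x, y)` → prints [1, 2, 3] [4, 5, 6]
`x = [1, 2, 3]` → x = [1, 2, 3]
`y = [4, 5, 6]` → y = [4, 5, 6]
`swap_elements(x, y, 0, 0)` → x = [4, 2, 3]; y = [1, 5, 6]
`print(x, y)` → prints [4, 2, 3] [1, 5, 6]

Answer:
[1, 2, 3] [4, 5, 6]
[4, 2, 3] [1, 5, 6]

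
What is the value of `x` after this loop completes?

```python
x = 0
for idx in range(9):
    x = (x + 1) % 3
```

Increment mod 3, 9 times = 0
`x` takes the values: 0 → 1 → 2 → 0 → 1 → 2 → 0 → 1 → 2 → 0

Answer: 0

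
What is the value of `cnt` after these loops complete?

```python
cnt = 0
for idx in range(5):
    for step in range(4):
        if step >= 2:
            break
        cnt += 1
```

Inner breaks at 2, outer runs 5 times
`cnt` takes the values: 0 → 1 → 2 → 3 → 4 → 5 → 6 → 7 → 8 → 9 → 10

Answer: 10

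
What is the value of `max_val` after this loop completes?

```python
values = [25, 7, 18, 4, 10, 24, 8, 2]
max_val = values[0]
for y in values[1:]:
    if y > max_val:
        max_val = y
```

Maximum of [25, 7, 18, 4, 10, 24, 8, 2]
`max_val` takes the values: 25

Answer: 25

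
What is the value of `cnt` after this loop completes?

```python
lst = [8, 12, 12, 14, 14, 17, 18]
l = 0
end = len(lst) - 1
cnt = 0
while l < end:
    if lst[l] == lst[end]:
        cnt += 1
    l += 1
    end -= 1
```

Count matching pairs from ends
`cnt` takes the values: 0

Answer: 0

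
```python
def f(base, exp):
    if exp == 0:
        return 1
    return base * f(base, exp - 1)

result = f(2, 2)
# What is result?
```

f(2, 2) = 2 * 2 = 4

Answer: 4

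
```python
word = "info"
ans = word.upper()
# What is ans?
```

Trace:
`word = "info"` → word = 'info'
`ans = word.upper()` → ans = 'INFO'
So ans = 'INFO'

Answer: 'INFO'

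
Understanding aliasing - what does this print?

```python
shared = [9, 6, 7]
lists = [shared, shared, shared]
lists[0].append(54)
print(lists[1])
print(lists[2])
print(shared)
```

Key concept: list of same reference.
Step by step:
`shared = [9, 6, 7]` → shared = [9, 6, 7]
`lists = [shared, shared, shared]` → lists = [[9, 6, 7], [9, 6, 7], [9, 6, 7]]
`lists[0].append(54)` → shared = [9, 6, 7, 54]; lists = [[9, 6, 7, 54], [9, 6, 7, 54], [9, 6, 7, 54]]
`print(lists[1])` → prints [9, 6, 7, 54]
`print(lists[2])` → prints [9, 6, 7, 54]
`print(shared)` → prints [9, 6, 7, 54]

Answer:
[9, 6, 7, 54]
[9, 6, 7, 54]
[9, 6, 7, 54]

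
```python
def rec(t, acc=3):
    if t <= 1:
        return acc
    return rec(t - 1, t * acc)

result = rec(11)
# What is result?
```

Accumulator trace (n, acc): (11, 3) -> (10, 33) -> (9, 330) -> (8, 2970) -> (7, 23760) -> (6, 166320) -> (5, 997920) -> (4, 4989600) -> (3, 19958400) -> (2, 59875200) -> (1, 119750400) -> return 119750400

Answer: 119750400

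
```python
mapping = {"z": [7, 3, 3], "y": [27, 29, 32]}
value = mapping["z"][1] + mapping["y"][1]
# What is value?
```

Trace:
`mapping = {"z": [7, 3, 3], "y": [27, 29, 32]}` → mapping = {'z': [7, 3, 3], 'y': [27, 29, 32]}
`value = mapping["z"][1] + mapping["y"][1]` → value = 32
So value = 32

Answer: 32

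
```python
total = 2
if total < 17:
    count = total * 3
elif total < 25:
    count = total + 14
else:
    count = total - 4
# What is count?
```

Trace:
`total = 2` → total = 2
`if total < 17: ...` → total < 17 is True → count = 6
So count = 6

Answer: 6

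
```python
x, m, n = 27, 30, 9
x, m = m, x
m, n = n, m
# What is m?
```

Trace:
`x, m, n = 27, 30, 9` → x = 27; m = 30; n = 9
`x, m = m, x` → x = 30; m = 27
`m, n = n, m` → m = 9; n = 27
So m = 9

Answer: 9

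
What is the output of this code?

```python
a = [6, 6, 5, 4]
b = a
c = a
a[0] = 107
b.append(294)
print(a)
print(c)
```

Key concept: multiple aliases.
Step by step:
`a = [6, 6, 5, 4]` → a = [6, 6, 5, 4]
`b = a` → b = [6, 6, 5, 4] (same object as a)
`c = a` → c = [6, 6, 5, 4] (same object as a, b)
`a[0] = 107` → a = [107, 6, 5, 4] (same object as b, c); b = [107, 6, 5, 4] (same object as a, c); c = [107, 6, 5, 4] (same object as a, b)
`b.append(294)` → a = [107, 6, 5, 4, 294] (same object as b, c); b = [107, 6, 5, 4, 294] (same object as a, c); c = [107, 6, 5, 4, 294] (same object as a, b)
`print(a)` → prints [107, 6, 5, 4, 294]
`print(c)` → prints [107, 6, 5, 4, 294]

Answer:
[107, 6, 5, 4, 294]
[107, 6, 5, 4, 294]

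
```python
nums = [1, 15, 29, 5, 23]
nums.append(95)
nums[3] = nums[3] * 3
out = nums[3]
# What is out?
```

Trace:
`nums = [1, 15, 29, 5, 23]` → nums = [1, 15, 29, 5, 23]
`nums.append(95)` → nums = [1, 15, 29, 5, 23, 95]
`nums[3] = nums[3] * 3` → nums = [1, 15, 29, 15, 23, 95]
`out = nums[3]` → out = 15
So out = 15

Answer: 15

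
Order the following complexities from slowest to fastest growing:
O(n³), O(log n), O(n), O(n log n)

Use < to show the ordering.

Ordered by growth rate: O(log n) < O(n) < O(n log n) < O(n³)

Answer: O(log n) < O(n) < O(n log n) < O(n³)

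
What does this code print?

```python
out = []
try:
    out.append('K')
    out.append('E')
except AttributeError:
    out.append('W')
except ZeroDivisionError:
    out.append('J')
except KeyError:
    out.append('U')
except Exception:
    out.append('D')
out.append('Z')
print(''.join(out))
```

Execution trace: 'K' (try body) → 'E' (try body, no exception) → 'Z' (after the try/except). Output: KEZ

Answer: KEZ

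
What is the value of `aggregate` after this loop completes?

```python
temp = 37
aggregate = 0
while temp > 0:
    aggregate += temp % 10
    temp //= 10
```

Sum digits of 37
`aggregate` takes the values: 0 → 7 → 10

Answer: 10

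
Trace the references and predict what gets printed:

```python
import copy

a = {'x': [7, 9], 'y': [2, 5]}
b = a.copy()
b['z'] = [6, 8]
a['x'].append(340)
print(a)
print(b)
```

Key concept: shallow copy of dict with mutable values.
Step by step:
`a = {'x': [7, 9], 'y': [2, 5]}` → a = {'x': [7, 9], 'y': [2, 5]}
`b = a.copy()` → b = {'x': [7, 9], 'y': [2, 5]}
`b['z'] = [6, 8]` → b = {'x': [7, 9], 'y': [2, 5], 'z': [6, 8]}
`a['x'].append(340)` → a = {'x': [7, 9, 340], 'y': [2, 5]}; b = {'x': [7, 9, 340], 'y': [2, 5], 'z': [6, 8]}
`print(a)` → prints {'x': [7, 9, 340], 'y': [2, 5]}
`print(b)` → prints {'x': [7, 9, 340], 'y': [2, 5], 'z': [6, 8]}

Answer:
{'x': [7, 9, 340], 'y': [2, 5]}
{'x': [7, 9, 340], 'y': [2, 5], 'z': [6, 8]}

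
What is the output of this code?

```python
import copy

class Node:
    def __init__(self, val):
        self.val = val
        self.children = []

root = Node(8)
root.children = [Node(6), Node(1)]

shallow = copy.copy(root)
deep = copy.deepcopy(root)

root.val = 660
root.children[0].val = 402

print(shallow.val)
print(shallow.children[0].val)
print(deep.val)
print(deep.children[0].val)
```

Key concept: deep copy with custom objects.
Step by step:
`root = Node(8)` → root = Node(val=8, children=[])
`root.children = [Node(6), Node(1)]` → root = Node(val=8, children=[Node(val=6, children=[]), Node(val=1, children=[])])
`shallow = copy.copy(root)` → shallow = Node(val=8, children=[Node(val=6, children=[]), Node(val=1, children=[])])
`deep = copy.deepcopy(root)` → deep = Node(val=8, children=[Node(val=6, children=[]), Node(val=1, children=[])])
`root.val = 660` → root = Node(val=660, children=[Node(val=6, children=[]), Node(val=1, children=[])])
`root.children[0].val = 402` → root = Node(val=660, children=[Node(val=402, children=[]), Node(val=1, children=[])]); shallow = Node(val=8, children=[Node(val=402, children=[]), Node(val=1, children=[])])
`print(shallow.val)` → prints 8
`print(shallow.children[0].val)` → prints 402
`print(deep.val)` → prints 8
`print(deep.children[0].val)` → prints 6

Answer:
8
402
8
6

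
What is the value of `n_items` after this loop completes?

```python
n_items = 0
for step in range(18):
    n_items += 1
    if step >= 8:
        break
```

Loop breaks when step reaches 8, n_items is 9
`n_items` takes the values: 0 → 1 → 2 → 3 → 4 → 5 → 6 → 7 → 8 → 9

Answer: 9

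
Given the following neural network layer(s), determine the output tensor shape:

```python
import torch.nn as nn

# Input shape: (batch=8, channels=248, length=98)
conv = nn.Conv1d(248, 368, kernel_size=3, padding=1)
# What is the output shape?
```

Input: (8, 248, 98) -> Output: (8, 368, 98)

Answer: (8, 368, 98)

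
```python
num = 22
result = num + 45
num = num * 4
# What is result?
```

Trace:
`num = 22` → num = 22
`result = num + 45` → result = 67
`num = num * 4` → num = 88
So result = 67

Answer: 67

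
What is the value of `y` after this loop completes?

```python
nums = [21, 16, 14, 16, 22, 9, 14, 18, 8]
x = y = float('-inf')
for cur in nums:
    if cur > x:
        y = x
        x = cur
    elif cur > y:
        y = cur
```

Second largest (with repeats) in [21, 16, 14, 16, 22, 9, 14, 18, 8]
`y` takes the values: -inf → 16 → 21

Answer: 21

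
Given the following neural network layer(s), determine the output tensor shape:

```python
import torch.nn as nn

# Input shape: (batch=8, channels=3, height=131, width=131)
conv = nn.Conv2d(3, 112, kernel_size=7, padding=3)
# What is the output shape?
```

Input: (8, 3, 131, 131) -> Output: (8, 112, 131, 131)

Answer: (8, 112, 131, 131)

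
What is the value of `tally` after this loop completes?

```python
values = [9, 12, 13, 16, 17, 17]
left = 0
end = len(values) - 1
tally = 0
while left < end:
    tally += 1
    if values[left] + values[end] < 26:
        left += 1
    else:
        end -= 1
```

Steps to find pair summing to 26
`tally` takes the values: 0 → 1 → 2 → 3 → 4 → 5

Answer: 5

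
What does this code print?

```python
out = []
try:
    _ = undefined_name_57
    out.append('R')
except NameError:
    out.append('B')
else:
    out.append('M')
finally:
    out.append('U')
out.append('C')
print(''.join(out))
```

Execution trace: 'B' (except NameError) → 'U' (finally) → 'C' (after the try/except). Output: BUC

Answer: BUC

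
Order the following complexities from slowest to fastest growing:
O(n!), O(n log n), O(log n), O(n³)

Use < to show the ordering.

Ordered by growth rate: O(log n) < O(n log n) < O(n³) < O(n!)

Answer: O(log n) < O(n log n) < O(n³) < O(n!)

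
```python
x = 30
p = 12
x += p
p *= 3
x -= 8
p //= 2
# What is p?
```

Trace:
`x = 30` → x = 30
`p = 12` → p = 12
`x += p` → x = 42
`p *= 3` → p = 36
`x -= 8` → x = 34
`p //= 2` → p = 18
So p = 18

Answer: 18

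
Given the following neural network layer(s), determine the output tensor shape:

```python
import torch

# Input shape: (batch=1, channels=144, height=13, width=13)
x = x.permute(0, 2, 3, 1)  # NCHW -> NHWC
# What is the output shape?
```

Input: (1, 144, 13, 13) -> Output: (1, 13, 13, 144)

Answer: (1, 13, 13, 144)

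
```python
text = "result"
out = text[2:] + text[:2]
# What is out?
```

Trace:
`text = "result"` → text = 'result'
`out = text[2:] + text[:2]` → out = 'sultre'
So out = 'sultre'

Answer: 'sultre'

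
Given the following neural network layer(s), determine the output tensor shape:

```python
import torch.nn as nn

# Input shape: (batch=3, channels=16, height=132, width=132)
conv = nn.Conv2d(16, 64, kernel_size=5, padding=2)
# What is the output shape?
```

Input: (3, 16, 132, 132) -> Output: (3, 64, 132, 132)

Answer: (3, 64, 132, 132)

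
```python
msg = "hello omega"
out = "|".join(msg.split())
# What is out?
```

Trace:
`msg = "hello omega"` → msg = 'hello omega'
`out = "|".join(msg.split())` → out = 'hello|omega'
So out = 'hello|omega'

Answer: 'hello|omega'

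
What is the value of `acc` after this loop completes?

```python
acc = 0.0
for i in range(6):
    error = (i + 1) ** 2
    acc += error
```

Sum of squared losses 1² + 2² + ... + 6²
`acc` takes the values: 0.0 → 1.0 → 5.0 → 14.0 → 30.0 → 55.0 → 91.0

Answer: 91.0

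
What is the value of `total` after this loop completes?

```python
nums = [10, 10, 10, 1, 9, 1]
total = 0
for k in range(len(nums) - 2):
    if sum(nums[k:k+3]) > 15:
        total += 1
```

Count windows with sum > 15
`total` takes the values: 0 → 1 → 2 → 3

Answer: 3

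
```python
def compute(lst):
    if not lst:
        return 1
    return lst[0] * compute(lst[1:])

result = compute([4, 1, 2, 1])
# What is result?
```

Product over [4, 1, 2, 1] = 4 * 1 * 2 * 1 = 8

Answer: 8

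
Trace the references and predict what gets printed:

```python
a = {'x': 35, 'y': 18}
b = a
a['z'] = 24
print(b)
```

Key concept: dict aliasing.
Step by step:
`a = {'x': 35, 'y': 18}` → a = {'x': 35, 'y': 18}
`b = a` → b = {'x': 35, 'y': 18} (same object as a)
`a['z'] = 24` → a = {'x': 35, 'y': 18, 'z': 24} (same object as b); b = {'x': 35, 'y': 18, 'z': 24} (same object as a)
`print(b)` → prints {'x': 35, 'y': 18, 'z': 24}

Answer: {'x': 35, 'y': 18, 'z': 24}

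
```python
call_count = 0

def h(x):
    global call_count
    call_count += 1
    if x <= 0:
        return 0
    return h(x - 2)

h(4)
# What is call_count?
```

Linear recursion stepping by 2: 3 calls from x=4 down to ≤0.

Answer: 3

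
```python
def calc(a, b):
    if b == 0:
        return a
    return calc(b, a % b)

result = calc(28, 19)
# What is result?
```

calc(28, 19) -> calc(19, 9) -> calc(9, 1) -> calc(1, 0) -> 1

Answer: 1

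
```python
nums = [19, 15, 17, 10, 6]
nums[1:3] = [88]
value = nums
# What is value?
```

Trace:
`nums = [19, 15, 17, 10, 6]` → nums = [19, 15, 17, 10, 6]
`nums[1:3] = [88]` → nums = [19, 88, 10, 6]
`value = nums` → value = [19, 88, 10, 6]
So value = [19, 88, 10, 6]

Answer: [19, 88, 10, 6]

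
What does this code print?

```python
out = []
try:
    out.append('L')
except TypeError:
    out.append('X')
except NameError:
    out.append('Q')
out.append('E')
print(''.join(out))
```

Execution trace: 'L' (try body, no exception) → 'E' (after the try/except). Output: LE

Answer: LE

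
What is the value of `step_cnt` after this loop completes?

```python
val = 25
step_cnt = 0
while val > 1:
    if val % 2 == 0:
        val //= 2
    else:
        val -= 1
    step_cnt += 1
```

Steps to reduce 25 to 1
`step_cnt` takes the values: 0 → 1 → 2 → 3 → 4 → 5 → 6

Answer: 6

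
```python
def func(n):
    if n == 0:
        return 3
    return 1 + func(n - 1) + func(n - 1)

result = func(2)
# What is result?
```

func(n) = 1 + 2·func(n-1), func(0)=3. Closed form: (3+1)·2^2 - 1 = 15.

Answer: 15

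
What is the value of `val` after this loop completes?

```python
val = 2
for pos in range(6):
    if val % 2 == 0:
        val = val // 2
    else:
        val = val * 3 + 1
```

Collatz-style transformation from 2
`val` takes the values: 2 → 1 → 4 → 2 → 1 → 4 → 2

Answer: 2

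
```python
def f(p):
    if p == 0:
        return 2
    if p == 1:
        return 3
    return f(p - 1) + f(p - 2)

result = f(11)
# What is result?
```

Build up from base cases: f(0)=2, f(1)=3, f(2)=5, f(3)=8, f(4)=13, f(5)=21, f(6)=34, ..., f(11)=377

Answer: 377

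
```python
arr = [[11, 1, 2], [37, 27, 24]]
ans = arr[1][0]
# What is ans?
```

Trace:
`arr = [[11, 1, 2], [37, 27, 24]]` → arr = [[11, 1, 2], [37, 27, 24]]
`ans = arr[1][0]` → ans = 37
So ans = 37

Answer: 37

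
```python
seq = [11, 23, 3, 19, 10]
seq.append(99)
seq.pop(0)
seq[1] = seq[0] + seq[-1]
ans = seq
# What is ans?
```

Trace:
`seq = [11, 23, 3, 19, 10]` → seq = [11, 23, 3, 19, 10]
`seq.append(99)` → seq = [11, 23, 3, 19, 10, 99]
`seq.pop(0)` → seq = [23, 3, 19, 10, 99]
`seq[1] = seq[0] + seq[-1]` → seq = [23, 122, 19, 10, 99]
`ans = seq` → ans = [23, 122, 19, 10, 99]
So ans = [23, 122, 19, 10, 99]

Answer: [23, 122, 19, 10, 99]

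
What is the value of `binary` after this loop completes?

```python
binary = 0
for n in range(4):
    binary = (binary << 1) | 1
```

Build 4 consecutive 1-bits: 0b1111
`binary` takes the values: 0 → 1 → 3 → 7 → 15

Answer: 15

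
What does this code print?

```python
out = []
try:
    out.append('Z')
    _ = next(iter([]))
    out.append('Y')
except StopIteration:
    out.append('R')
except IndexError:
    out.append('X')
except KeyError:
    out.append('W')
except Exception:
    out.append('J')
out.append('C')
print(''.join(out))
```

Execution trace: 'Z' (try body) → 'R' (except StopIteration) → 'C' (after the try/except). Output: ZRC

Answer: ZRC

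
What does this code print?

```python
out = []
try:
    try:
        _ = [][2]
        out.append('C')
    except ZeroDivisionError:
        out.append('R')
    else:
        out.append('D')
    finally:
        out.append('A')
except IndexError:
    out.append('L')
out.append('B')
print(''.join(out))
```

Execution trace: 'A' (finally) → 'L' (outer except IndexError) → 'B' (after the try/except). Output: ALB

Answer: ALB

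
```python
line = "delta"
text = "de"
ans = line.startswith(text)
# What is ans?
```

Trace:
`line = "delta"` → line = 'delta'
`text = "de"` → text = 'de'
`ans = line.startswith(text)` → ans = True
So ans = True

Answer: True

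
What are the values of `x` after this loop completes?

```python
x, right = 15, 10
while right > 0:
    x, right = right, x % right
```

GCD of 15 and 10
`x` takes the values: 15 → 10 → 5

Answer: 5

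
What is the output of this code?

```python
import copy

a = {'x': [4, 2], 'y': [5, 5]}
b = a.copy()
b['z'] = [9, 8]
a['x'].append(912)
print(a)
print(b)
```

Key concept: shallow copy of dict with mutable values.
Step by step:
`a = {'x': [4, 2], 'y': [5, 5]}` → a = {'x': [4, 2], 'y': [5, 5]}
`b = a.copy()` → b = {'x': [4, 2], 'y': [5, 5]}
`b['z'] = [9, 8]` → b = {'x': [4, 2], 'y': [5, 5], 'z': [9, 8]}
`a['x'].append(912)` → a = {'x': [4, 2, 912], 'y': [5, 5]}; b = {'x': [4, 2, 912], 'y': [5, 5], 'z': [9, 8]}
`print(a)` → prints {'x': [4, 2, 912], 'y': [5, 5]}
`print(b)` → prints {'x': [4, 2, 912], 'y': [5, 5], 'z': [9, 8]}

Answer:
{'x': [4, 2, 912], 'y': [5, 5]}
{'x': [4, 2, 912], 'y': [5, 5], 'z': [9, 8]}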